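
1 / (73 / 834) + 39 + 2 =3827 / 73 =52.42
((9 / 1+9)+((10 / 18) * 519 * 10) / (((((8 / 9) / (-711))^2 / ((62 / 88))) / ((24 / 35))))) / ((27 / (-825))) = -3049997824975 / 112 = -27232123437.28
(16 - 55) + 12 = -27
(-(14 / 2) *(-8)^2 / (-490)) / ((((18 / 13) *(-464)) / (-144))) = 208 / 1015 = 0.20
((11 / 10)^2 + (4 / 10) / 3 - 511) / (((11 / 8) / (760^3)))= -5369449077760 / 33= -162710578113.94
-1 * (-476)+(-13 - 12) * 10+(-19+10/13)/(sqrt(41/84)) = 226 - 474 * sqrt(861)/533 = 199.91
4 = 4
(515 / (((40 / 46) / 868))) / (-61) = -514073 / 61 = -8427.43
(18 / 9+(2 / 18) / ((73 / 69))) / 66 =461 / 14454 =0.03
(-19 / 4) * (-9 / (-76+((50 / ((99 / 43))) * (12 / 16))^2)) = 186219 / 824569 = 0.23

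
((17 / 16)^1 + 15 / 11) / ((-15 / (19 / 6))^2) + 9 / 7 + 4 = 53826229 / 9979200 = 5.39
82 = 82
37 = 37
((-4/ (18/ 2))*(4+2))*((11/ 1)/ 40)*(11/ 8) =-121/ 120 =-1.01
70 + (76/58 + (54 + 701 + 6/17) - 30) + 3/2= 786989/986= 798.16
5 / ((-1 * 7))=-5 / 7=-0.71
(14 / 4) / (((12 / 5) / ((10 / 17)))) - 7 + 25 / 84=-1391 / 238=-5.84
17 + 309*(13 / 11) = 4204 / 11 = 382.18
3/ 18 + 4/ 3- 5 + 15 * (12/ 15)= 17/ 2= 8.50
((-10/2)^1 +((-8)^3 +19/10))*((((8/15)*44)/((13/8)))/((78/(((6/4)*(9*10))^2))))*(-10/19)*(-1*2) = -5874612480/3211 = -1829527.40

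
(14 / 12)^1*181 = 1267 / 6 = 211.17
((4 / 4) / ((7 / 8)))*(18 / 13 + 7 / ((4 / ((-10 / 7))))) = -116 / 91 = -1.27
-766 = -766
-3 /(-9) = 1 /3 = 0.33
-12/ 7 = -1.71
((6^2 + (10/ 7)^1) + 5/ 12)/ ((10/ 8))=3179/ 105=30.28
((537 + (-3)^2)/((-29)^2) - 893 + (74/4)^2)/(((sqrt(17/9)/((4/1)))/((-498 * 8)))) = 22117642128 * sqrt(17)/14297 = 6378497.22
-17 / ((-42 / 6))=17 / 7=2.43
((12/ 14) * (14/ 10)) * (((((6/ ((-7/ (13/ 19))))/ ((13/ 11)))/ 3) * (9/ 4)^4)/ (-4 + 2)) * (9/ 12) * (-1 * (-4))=649539/ 85120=7.63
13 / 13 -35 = -34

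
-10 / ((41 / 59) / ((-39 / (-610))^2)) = -89739 / 1525610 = -0.06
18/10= 9/5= 1.80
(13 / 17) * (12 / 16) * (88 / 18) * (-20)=-2860 / 51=-56.08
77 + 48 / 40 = 391 / 5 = 78.20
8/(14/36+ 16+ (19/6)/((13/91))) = 72/347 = 0.21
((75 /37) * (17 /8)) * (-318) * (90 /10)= -1824525 /148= -12327.87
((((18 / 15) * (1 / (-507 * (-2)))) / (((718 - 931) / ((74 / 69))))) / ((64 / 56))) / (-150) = 259 / 7451379000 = 0.00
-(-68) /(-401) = -68 /401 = -0.17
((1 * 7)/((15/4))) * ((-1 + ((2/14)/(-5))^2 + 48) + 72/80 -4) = 81.95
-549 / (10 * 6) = -183 / 20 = -9.15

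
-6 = -6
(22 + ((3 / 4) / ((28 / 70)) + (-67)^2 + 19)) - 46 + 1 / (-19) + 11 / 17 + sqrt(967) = sqrt(967) + 11593037 / 2584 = 4517.57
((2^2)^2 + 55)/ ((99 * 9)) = 71/ 891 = 0.08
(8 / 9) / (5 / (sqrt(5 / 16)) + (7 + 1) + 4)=1 / 6 - sqrt(5) / 18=0.04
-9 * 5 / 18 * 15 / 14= -75 / 28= -2.68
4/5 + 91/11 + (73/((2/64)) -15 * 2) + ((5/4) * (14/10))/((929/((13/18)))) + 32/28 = 59646940819/25751880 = 2316.22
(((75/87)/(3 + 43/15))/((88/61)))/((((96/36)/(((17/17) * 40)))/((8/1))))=343125/28072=12.22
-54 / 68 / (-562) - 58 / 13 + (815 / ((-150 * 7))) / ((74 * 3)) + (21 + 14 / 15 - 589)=-827332562963 / 1447574310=-571.53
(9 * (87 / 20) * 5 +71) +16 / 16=1071 / 4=267.75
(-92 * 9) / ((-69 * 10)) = 6 / 5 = 1.20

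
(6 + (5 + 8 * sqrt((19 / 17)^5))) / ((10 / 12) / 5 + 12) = 17328 * sqrt(323) / 358649 + 66 / 73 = 1.77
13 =13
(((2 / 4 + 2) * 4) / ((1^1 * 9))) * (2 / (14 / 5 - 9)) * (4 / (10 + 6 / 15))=-500 / 3627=-0.14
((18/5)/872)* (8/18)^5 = 256/3575745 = 0.00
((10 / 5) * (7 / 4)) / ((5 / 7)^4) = 16807 / 1250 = 13.45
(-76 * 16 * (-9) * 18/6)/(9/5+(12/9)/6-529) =-738720/11857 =-62.30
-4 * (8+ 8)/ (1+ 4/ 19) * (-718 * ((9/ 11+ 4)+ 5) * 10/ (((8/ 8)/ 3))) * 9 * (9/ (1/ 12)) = 2749598576640/ 253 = 10867978563.79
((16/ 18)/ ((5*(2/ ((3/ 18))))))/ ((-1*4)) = -1/ 270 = -0.00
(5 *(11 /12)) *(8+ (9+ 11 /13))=3190 /39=81.79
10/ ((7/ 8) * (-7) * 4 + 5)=-20/ 39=-0.51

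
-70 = -70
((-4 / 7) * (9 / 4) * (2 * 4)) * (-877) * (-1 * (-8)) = 505152 / 7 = 72164.57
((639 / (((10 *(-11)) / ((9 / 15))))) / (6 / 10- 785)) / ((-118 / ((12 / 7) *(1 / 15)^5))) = -71 / 835202156250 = -0.00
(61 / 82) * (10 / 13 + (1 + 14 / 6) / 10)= 2623 / 3198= 0.82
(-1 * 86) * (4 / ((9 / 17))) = -5848 / 9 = -649.78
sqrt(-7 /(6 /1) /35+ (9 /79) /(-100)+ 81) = 9.00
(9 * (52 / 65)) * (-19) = -684 / 5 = -136.80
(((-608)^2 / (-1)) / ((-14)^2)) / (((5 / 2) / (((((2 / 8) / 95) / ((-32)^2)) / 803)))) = -0.00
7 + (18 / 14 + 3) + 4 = 107 / 7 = 15.29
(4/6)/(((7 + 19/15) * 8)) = 5/496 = 0.01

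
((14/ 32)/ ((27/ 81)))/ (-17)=-21/ 272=-0.08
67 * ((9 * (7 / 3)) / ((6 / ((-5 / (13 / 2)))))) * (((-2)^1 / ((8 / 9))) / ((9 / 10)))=11725 / 26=450.96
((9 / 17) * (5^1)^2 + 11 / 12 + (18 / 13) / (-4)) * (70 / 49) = 183065 / 9282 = 19.72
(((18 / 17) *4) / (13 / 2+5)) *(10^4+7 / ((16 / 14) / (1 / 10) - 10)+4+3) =313416 / 85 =3687.25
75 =75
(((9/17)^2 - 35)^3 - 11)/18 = -2325.79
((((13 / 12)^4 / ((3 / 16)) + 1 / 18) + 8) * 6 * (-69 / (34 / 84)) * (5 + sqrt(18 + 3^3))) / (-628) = 48204205 / 384336 + 9640841 * sqrt(5) / 128112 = 293.69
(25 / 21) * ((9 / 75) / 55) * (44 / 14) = 2 / 245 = 0.01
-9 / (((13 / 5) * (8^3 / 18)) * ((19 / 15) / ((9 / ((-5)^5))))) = 2187 / 7904000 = 0.00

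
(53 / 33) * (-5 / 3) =-265 / 99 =-2.68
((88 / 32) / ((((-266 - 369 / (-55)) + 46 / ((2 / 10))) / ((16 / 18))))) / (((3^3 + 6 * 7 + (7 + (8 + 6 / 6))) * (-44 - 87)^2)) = -242 / 4229894763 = -0.00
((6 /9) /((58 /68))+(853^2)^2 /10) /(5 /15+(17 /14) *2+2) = 322413647845289 /29000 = 11117711994.67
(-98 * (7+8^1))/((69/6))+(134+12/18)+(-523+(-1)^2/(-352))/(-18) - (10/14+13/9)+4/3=11925227/340032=35.07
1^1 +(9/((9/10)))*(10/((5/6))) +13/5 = 618/5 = 123.60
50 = 50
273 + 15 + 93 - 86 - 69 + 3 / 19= 4297 / 19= 226.16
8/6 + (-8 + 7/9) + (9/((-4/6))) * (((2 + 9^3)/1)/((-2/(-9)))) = -1598909/36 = -44414.14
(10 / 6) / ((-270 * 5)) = -1 / 810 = -0.00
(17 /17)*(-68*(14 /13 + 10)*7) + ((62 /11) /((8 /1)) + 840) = -2535053 /572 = -4431.91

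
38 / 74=19 / 37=0.51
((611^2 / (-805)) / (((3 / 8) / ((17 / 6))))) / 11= -25385828 / 79695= -318.54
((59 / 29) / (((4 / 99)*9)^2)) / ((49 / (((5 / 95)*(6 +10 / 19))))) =221309 / 2051924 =0.11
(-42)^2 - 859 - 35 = 870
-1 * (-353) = 353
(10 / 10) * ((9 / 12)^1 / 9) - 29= -347 / 12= -28.92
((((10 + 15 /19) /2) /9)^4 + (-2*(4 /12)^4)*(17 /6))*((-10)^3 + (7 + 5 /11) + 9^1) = -8752822011619 /150486350256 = -58.16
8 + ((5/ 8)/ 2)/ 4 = 517/ 64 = 8.08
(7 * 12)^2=7056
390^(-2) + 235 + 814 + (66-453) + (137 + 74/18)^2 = 28164221809/1368900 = 20574.35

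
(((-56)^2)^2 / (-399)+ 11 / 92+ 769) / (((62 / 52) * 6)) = -1627861469 / 487692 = -3337.89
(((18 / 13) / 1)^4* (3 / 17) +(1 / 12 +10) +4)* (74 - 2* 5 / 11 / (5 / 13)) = 16909473133 / 16022721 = 1055.34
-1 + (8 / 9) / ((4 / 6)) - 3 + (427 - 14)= 1231 / 3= 410.33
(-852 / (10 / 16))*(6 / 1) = -8179.20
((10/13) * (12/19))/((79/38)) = 240/1027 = 0.23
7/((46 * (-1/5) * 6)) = -35/276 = -0.13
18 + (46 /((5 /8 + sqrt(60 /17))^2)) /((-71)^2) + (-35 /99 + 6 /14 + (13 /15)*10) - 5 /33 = 216691583423807 /8148193684785 - 1601536*sqrt(255) /11757855245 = 26.59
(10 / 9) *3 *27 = 90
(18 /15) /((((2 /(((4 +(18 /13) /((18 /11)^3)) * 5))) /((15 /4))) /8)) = 90895 /234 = 388.44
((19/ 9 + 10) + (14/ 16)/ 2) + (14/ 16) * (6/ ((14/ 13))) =2509/ 144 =17.42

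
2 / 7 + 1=1.29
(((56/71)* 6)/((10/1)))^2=28224/126025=0.22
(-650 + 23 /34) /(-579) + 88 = 584815 /6562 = 89.12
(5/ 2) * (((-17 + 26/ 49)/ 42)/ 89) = -1345/ 122108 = -0.01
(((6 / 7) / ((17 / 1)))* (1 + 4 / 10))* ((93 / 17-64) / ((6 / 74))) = -14726 / 289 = -50.96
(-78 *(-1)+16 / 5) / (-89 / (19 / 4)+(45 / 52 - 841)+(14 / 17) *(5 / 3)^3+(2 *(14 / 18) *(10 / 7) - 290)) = -184117752 / 2591336275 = -0.07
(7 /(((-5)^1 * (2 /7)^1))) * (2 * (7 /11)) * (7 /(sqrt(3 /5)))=-2401 * sqrt(15) /165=-56.36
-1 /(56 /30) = -15 /28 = -0.54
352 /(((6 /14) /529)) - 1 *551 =1301803 /3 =433934.33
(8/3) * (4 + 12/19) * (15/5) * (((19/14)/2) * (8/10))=704/35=20.11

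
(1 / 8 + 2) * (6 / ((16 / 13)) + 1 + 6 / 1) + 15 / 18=5005 / 192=26.07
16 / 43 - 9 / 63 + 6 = 1875 / 301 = 6.23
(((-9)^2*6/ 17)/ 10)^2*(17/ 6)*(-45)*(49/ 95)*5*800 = -694416240/ 323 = -2149895.48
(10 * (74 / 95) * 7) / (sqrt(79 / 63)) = 3108 * sqrt(553) / 1501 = 48.69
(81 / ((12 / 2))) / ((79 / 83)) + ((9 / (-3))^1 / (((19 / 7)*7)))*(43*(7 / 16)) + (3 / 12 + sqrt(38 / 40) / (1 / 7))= 7*sqrt(95) / 10 + 275299 / 24016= 18.29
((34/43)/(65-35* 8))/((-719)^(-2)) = -17576674/9245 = -1901.21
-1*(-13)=13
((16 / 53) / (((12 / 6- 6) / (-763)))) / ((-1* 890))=-1526 / 23585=-0.06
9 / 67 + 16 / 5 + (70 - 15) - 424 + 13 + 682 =329.33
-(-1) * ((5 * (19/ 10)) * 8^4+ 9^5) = 97961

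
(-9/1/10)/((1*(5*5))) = -9/250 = -0.04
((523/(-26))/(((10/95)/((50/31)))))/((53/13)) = -248425/3286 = -75.60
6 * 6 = 36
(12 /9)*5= 20 /3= 6.67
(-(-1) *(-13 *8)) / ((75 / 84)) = -2912 / 25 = -116.48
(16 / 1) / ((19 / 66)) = 1056 / 19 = 55.58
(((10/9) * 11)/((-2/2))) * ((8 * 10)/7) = -8800/63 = -139.68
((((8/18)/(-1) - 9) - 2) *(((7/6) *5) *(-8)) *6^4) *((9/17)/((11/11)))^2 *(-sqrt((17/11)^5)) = -56064960 *sqrt(187)/1331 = -576015.63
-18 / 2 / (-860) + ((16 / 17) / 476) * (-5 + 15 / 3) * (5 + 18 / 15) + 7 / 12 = 0.59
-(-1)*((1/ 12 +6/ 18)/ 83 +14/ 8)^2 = 190969/ 62001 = 3.08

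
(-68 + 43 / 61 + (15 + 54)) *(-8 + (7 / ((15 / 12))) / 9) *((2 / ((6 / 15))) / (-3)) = 34528 / 1647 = 20.96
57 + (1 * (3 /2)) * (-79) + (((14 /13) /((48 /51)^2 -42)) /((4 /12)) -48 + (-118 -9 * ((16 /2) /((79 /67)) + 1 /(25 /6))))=-88715028731 /305070350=-290.80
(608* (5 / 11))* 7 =21280 / 11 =1934.55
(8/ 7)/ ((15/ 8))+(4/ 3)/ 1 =68/ 35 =1.94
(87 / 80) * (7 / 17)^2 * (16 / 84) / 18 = 203 / 104040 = 0.00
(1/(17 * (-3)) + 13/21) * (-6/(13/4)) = -1712/1547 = -1.11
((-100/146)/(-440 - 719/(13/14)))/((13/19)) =475/576189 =0.00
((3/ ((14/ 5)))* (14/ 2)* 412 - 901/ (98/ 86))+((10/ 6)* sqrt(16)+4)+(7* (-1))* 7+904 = 465254/ 147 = 3164.99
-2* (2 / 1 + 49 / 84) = -31 / 6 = -5.17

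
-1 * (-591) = 591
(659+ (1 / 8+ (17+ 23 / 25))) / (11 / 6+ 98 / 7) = 42.76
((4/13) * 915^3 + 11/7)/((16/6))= 64349113929/728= 88391640.01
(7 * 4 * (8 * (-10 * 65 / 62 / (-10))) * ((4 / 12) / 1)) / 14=520 / 93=5.59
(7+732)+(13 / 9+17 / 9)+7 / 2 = 4475 / 6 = 745.83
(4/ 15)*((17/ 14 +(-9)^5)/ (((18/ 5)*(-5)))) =874.78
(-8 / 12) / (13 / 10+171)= -20 / 5169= -0.00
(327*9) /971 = 2943 /971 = 3.03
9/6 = 3/2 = 1.50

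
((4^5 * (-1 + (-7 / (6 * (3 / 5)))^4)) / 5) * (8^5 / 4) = 731722022912 / 32805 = 22305198.08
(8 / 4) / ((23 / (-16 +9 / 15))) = -154 / 115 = -1.34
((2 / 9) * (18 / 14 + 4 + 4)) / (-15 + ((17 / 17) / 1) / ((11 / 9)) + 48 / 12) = -715 / 3528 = -0.20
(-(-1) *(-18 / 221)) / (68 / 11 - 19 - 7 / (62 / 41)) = 12276 / 2629679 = 0.00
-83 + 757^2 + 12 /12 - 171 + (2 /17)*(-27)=572792.82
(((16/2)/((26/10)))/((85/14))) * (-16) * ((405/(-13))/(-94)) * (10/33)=-1209600/1485341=-0.81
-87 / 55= -1.58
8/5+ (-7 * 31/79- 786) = -310923/395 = -787.15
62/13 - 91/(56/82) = -6681/52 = -128.48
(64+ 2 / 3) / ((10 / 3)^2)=291 / 50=5.82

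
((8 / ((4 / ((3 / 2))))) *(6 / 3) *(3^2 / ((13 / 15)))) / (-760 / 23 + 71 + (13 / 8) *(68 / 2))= 14904 / 22295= 0.67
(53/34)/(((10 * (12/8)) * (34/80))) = 212/867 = 0.24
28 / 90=14 / 45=0.31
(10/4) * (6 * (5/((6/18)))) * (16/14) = 1800/7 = 257.14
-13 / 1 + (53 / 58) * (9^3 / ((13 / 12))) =226921 / 377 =601.91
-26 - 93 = -119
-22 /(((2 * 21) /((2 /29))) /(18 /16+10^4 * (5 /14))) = -2200693 /17052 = -129.06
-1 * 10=-10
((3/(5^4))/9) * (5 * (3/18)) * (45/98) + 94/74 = 230337/181300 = 1.27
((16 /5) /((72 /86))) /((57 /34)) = 5848 /2565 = 2.28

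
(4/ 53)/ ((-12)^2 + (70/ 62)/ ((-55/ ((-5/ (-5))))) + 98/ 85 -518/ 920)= 0.00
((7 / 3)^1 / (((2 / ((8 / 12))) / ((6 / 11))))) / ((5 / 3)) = 14 / 55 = 0.25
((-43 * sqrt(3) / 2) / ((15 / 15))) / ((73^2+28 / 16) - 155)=-0.01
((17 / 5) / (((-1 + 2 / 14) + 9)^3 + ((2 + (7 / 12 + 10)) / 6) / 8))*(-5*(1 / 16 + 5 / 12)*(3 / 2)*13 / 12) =-5230407 / 213445922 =-0.02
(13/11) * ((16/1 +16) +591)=8099/11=736.27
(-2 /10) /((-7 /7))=1 /5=0.20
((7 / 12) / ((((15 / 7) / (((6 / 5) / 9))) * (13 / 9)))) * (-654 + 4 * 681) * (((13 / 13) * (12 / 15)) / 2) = 6762 / 325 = 20.81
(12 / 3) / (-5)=-4 / 5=-0.80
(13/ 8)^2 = 169/ 64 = 2.64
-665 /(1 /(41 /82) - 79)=95 /11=8.64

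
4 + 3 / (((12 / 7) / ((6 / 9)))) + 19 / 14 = 137 / 21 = 6.52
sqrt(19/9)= 1.45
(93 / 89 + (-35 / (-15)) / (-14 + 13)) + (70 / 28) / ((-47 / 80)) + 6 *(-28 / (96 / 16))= -420940 / 12549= -33.54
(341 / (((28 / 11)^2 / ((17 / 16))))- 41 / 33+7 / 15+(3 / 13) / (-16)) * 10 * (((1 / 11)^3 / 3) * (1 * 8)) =1.10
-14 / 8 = -7 / 4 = -1.75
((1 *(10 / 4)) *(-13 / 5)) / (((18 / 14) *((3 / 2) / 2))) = -182 / 27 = -6.74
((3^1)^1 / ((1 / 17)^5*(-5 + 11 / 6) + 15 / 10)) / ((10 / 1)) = 12778713 / 63893470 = 0.20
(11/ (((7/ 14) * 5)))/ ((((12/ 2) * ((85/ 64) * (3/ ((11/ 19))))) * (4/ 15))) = 1936/ 4845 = 0.40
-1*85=-85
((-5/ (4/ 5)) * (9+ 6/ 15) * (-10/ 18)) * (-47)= -55225/ 36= -1534.03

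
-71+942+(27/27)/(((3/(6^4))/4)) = 2599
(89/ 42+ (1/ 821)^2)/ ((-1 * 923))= -59989691/ 26129873406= -0.00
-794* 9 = -7146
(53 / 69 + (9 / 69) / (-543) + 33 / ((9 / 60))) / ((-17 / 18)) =-16543020 / 70771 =-233.75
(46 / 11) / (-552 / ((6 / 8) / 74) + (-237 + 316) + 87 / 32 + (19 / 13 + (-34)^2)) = -832 / 10589425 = -0.00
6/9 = 2/3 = 0.67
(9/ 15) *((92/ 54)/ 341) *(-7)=-322/ 15345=-0.02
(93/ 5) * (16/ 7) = 1488/ 35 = 42.51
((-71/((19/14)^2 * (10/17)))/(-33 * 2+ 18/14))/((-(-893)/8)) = 6624016/730174845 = 0.01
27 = 27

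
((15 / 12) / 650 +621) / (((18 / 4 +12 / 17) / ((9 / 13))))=16468971 / 199420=82.58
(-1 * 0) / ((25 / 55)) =0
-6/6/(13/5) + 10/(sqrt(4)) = 4.62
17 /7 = 2.43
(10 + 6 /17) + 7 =295 /17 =17.35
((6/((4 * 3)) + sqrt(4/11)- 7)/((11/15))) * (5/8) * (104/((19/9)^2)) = -1026675/7942 + 157950 * sqrt(11)/43681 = -117.28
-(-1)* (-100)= -100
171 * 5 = 855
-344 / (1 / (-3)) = 1032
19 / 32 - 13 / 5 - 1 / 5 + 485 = 77247 / 160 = 482.79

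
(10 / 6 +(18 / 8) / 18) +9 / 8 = 2.92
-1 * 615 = -615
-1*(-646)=646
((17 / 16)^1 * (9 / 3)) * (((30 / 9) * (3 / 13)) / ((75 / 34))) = 289 / 260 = 1.11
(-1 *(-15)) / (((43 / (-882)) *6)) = -2205 / 43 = -51.28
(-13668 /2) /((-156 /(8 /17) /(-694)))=-185992 /13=-14307.08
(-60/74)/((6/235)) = -1175/37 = -31.76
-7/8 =-0.88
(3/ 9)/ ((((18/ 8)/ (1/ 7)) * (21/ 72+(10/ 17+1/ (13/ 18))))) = 7072/ 756693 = 0.01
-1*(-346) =346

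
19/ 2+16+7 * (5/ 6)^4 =37423/ 1296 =28.88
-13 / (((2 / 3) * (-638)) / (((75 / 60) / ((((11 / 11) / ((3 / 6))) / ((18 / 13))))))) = 135 / 5104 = 0.03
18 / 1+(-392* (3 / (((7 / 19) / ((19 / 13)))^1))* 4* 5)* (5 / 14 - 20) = 1832787.23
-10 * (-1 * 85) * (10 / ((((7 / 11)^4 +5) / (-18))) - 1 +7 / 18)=-3419019175 / 113409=-30147.69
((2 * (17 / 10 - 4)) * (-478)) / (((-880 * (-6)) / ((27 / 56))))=0.20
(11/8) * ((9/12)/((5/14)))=2.89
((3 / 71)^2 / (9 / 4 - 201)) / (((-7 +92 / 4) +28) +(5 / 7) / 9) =-756 / 3709697105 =-0.00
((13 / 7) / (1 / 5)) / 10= 0.93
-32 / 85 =-0.38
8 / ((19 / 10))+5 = 175 / 19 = 9.21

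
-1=-1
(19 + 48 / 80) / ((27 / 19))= 1862 / 135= 13.79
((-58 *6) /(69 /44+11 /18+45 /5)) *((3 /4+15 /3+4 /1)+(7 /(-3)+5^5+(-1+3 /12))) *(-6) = 2589412320 /4427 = 584913.56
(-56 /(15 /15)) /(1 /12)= -672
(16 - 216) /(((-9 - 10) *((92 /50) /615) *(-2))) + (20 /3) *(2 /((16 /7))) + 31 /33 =-16847387 /9614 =-1752.38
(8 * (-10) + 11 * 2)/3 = -58/3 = -19.33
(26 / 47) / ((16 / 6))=39 / 188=0.21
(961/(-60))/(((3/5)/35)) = -33635/36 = -934.31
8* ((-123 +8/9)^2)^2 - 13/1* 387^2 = 11657491797491/6561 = 1776785824.95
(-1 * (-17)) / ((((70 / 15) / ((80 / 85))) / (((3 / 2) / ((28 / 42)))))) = 54 / 7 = 7.71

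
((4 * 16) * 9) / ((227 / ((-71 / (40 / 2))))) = -10224 / 1135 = -9.01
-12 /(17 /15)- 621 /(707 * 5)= -646857 /60095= -10.76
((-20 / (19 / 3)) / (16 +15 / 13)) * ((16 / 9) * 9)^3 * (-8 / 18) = 4259840 / 12711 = 335.13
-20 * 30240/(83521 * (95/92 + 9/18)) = -18547200/3925487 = -4.72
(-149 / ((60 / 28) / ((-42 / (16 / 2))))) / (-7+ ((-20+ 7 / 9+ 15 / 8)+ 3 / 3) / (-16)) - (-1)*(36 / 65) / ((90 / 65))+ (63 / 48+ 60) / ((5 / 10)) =17069423 / 275480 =61.96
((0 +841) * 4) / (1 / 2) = 6728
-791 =-791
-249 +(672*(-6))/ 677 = -254.96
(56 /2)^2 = 784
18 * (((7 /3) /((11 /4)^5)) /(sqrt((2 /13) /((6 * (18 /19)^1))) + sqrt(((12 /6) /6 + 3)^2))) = 100638720 /1253137831-129024 * sqrt(1482) /1253137831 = 0.08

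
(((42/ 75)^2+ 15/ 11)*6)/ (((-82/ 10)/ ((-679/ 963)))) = 15659098/ 18096375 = 0.87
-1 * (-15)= 15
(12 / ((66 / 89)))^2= 31684 / 121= 261.85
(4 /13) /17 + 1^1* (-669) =-147845 /221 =-668.98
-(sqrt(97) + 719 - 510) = -209 - sqrt(97) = -218.85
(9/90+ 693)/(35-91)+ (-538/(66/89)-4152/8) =-23226803/18480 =-1256.86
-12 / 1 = -12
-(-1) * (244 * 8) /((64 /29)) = 1769 /2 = 884.50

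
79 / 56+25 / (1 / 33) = 826.41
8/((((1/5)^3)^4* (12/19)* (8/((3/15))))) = 927734375/12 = 77311197.92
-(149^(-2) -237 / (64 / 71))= 262.92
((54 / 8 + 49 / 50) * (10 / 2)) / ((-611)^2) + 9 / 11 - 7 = -507708057 / 82130620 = -6.18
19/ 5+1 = 24/ 5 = 4.80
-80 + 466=386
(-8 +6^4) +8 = 1296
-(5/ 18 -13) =229/ 18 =12.72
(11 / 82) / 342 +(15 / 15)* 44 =1233947 / 28044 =44.00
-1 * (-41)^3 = 68921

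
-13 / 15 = -0.87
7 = 7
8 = 8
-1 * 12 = -12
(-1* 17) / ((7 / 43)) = -731 / 7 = -104.43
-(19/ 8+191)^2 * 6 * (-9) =64616643/ 32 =2019270.09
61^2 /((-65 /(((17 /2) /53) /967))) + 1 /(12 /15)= 16530061 /13325260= 1.24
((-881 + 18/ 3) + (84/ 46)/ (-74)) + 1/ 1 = -743795/ 851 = -874.02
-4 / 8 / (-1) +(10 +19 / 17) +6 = 599 / 34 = 17.62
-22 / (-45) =22 / 45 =0.49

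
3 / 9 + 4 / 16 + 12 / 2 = 79 / 12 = 6.58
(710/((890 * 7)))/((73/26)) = 1846/45479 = 0.04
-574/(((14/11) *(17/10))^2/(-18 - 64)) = 20340100/2023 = 10054.42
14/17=0.82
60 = 60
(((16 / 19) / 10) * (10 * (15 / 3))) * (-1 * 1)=-80 / 19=-4.21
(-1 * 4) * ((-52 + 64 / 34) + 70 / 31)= 100888 / 527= 191.44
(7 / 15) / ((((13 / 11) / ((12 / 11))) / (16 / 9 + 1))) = 140 / 117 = 1.20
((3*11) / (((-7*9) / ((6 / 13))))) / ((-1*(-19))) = -22 / 1729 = -0.01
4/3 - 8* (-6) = 148/3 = 49.33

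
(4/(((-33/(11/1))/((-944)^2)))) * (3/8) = -445568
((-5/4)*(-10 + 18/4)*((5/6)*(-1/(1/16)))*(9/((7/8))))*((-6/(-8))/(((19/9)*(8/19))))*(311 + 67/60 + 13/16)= -15932565/64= -248946.33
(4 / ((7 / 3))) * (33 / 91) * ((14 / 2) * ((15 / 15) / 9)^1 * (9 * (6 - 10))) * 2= -3168 / 91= -34.81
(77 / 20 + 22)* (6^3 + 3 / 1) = 113223 / 20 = 5661.15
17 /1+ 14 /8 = 75 /4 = 18.75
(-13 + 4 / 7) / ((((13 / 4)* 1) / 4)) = -15.30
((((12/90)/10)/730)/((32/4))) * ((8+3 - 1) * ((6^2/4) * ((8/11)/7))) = 3/140525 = 0.00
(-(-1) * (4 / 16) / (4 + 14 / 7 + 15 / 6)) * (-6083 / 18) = -6083 / 612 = -9.94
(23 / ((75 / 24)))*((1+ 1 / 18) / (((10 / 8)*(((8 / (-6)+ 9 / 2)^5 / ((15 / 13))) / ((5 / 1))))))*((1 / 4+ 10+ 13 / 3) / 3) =927360 / 1694173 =0.55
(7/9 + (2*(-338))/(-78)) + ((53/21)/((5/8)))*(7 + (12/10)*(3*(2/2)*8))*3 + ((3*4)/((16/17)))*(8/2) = 778264/1575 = 494.14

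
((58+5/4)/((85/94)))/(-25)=-11139/4250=-2.62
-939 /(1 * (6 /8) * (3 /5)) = -6260 /3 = -2086.67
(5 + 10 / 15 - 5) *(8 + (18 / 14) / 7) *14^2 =3208 / 3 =1069.33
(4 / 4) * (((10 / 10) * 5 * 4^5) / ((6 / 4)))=10240 / 3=3413.33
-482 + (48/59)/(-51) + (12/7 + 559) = 552541/7021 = 78.70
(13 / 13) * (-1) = -1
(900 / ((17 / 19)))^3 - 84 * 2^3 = 5000207698464 / 4913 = 1017750396.59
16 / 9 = 1.78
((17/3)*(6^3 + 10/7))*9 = 77622/7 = 11088.86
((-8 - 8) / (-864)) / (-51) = -1 / 2754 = -0.00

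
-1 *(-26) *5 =130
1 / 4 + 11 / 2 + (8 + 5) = 75 / 4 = 18.75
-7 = -7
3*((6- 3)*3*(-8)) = -216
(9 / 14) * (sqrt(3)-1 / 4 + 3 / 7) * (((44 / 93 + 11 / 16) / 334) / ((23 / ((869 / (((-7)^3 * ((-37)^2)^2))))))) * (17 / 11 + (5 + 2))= -19237053 * sqrt(3) / 17145692699482592-96185265 / 480079395585512576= -0.00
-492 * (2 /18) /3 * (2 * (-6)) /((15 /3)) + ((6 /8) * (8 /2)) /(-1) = 611 /15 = 40.73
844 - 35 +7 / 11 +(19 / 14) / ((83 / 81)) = 10365701 / 12782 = 810.96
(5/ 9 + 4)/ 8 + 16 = 1193/ 72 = 16.57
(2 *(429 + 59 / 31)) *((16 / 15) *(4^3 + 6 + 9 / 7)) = 213300544 / 3255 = 65530.12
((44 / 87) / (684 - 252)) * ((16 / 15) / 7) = 44 / 246645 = 0.00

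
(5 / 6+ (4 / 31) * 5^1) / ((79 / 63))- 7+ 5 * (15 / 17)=-117337 / 83266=-1.41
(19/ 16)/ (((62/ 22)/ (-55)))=-23.18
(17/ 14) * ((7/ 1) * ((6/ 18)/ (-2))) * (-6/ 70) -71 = -9923/ 140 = -70.88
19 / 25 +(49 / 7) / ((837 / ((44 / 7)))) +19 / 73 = 1638794 / 1527525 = 1.07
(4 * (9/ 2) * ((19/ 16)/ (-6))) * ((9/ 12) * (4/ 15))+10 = 743/ 80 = 9.29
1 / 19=0.05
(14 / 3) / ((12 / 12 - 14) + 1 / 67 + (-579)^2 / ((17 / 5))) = 15946 / 336872835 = 0.00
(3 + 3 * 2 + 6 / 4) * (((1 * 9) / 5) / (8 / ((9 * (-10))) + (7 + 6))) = 243 / 166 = 1.46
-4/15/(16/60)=-1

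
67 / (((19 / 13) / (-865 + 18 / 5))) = -3751397 / 95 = -39488.39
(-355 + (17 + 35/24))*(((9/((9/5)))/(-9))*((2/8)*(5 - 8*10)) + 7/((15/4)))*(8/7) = -5952749/1260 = -4724.40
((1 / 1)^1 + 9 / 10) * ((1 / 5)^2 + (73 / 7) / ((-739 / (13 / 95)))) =46771 / 646625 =0.07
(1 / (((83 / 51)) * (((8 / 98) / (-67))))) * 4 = -167433 / 83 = -2017.27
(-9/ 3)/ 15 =-1/ 5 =-0.20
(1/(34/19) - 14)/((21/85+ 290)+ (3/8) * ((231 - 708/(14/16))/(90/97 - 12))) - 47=-24837575821/527971723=-47.04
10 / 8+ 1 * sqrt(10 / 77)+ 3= sqrt(770) / 77+ 17 / 4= 4.61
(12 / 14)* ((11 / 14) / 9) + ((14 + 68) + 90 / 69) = 83.38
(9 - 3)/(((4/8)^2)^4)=1536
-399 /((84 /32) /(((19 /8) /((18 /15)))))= -1805 /6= -300.83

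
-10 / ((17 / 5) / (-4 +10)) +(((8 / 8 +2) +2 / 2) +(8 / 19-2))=-4918 / 323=-15.23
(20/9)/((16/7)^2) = 245/576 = 0.43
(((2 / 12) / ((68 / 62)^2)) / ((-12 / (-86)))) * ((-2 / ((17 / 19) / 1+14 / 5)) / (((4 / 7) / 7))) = -192358565 / 29214432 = -6.58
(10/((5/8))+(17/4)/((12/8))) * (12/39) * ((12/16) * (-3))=-339/26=-13.04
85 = 85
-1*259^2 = -67081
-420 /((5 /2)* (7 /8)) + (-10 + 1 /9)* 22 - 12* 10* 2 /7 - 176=-39050 /63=-619.84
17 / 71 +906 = 906.24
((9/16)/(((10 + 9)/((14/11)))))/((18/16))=7/209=0.03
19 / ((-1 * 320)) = -19 / 320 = -0.06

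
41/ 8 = 5.12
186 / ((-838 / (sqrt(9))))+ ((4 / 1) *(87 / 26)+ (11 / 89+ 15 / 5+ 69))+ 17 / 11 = 460672675 / 5332613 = 86.39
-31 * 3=-93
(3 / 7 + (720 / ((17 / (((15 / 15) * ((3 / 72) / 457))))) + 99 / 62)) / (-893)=-6841971 / 3010969178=-0.00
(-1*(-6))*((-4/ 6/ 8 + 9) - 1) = 95/ 2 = 47.50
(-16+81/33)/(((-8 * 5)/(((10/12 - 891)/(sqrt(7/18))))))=-113687 * sqrt(14)/880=-483.38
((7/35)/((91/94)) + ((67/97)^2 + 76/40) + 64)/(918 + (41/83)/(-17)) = 804414208433/11090236532830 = 0.07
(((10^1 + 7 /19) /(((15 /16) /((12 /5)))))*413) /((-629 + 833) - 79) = 5207104 /59375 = 87.70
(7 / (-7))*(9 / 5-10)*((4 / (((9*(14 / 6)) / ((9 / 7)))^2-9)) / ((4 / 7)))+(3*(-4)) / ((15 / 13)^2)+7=-12463 / 6960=-1.79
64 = 64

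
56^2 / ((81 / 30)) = 31360 / 27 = 1161.48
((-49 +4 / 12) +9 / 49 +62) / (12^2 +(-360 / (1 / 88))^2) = 1987 / 147532513968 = 0.00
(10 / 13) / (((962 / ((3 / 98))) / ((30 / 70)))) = 45 / 4289558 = 0.00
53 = 53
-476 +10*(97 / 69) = -31874 / 69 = -461.94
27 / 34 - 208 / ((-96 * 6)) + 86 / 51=1739 / 612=2.84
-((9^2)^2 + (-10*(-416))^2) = -17312161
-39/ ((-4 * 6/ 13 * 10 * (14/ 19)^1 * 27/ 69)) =73853/ 10080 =7.33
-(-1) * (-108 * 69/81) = -92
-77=-77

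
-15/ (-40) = 0.38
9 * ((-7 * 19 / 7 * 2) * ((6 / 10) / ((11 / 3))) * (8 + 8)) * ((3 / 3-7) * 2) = 590976 / 55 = 10745.02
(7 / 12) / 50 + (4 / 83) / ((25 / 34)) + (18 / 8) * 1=23179 / 9960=2.33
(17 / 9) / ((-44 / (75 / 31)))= -0.10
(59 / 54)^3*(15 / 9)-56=-25427057 / 472392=-53.83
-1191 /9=-397 /3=-132.33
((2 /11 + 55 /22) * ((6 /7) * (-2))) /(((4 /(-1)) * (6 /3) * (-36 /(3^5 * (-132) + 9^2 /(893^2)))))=71864736597 /140351024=512.04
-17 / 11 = -1.55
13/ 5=2.60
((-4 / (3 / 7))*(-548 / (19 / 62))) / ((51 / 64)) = 60884992 / 2907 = 20944.27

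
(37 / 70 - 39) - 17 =-3883 / 70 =-55.47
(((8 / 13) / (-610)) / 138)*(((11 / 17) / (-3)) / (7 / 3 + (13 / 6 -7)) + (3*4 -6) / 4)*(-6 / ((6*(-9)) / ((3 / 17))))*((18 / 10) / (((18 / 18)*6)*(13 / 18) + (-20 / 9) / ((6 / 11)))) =-7281 / 4612187125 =-0.00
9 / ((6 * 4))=3 / 8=0.38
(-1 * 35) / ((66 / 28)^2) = -6860 / 1089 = -6.30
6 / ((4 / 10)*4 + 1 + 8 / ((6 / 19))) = 90 / 419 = 0.21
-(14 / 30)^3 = -0.10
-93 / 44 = -2.11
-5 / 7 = -0.71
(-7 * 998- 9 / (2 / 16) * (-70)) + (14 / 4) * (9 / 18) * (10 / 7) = -3887 / 2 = -1943.50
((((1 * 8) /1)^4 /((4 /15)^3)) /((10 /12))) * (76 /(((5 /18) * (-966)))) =-11819520 /161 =-73413.17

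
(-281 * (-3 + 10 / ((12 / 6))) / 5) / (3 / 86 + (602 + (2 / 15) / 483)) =-70033068 / 375110047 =-0.19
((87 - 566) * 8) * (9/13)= -34488/13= -2652.92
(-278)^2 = 77284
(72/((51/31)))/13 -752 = -165448/221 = -748.63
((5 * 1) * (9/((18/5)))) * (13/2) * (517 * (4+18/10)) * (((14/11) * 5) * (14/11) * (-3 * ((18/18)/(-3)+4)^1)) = -21705775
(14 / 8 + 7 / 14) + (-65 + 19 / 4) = -58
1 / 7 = 0.14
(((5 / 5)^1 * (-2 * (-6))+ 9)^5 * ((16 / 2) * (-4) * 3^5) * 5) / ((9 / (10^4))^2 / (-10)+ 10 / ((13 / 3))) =-688089336480000000000 / 9999999649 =-68808936063.19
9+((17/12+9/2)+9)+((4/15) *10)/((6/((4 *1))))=925/36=25.69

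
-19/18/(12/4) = -19/54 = -0.35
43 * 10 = 430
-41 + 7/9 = -362/9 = -40.22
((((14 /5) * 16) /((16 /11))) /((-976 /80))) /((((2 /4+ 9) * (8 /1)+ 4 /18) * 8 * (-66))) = 3 /47824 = 0.00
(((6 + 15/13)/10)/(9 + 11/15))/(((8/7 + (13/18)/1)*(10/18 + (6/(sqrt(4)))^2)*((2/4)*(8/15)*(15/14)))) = 1107351/76717160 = 0.01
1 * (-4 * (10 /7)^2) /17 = -400 /833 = -0.48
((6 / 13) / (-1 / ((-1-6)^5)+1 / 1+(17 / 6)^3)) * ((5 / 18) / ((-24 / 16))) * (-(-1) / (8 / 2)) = -1008420 / 1120643147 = -0.00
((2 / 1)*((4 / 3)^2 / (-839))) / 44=-8 / 83061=-0.00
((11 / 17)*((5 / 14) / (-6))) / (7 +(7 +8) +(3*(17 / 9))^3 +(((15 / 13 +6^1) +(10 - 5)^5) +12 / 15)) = -32175 / 2787593564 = -0.00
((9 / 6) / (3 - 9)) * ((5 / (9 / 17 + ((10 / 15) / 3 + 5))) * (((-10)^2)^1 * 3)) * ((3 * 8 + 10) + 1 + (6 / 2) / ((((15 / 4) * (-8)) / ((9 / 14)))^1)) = -11224845 / 4928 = -2277.77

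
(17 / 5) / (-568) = -17 / 2840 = -0.01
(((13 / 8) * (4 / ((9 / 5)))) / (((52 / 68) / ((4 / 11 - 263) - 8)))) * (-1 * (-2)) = -2556.01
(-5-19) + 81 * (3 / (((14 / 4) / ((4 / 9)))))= 48 / 7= 6.86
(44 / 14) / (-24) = -11 / 84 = -0.13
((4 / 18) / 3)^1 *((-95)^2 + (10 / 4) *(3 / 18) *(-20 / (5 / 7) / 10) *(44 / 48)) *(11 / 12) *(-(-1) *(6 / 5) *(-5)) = -3676.42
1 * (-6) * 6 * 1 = -36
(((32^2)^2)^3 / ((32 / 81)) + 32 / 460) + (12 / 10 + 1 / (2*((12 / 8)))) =1006824732694948086313 / 345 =2918332558536081409.60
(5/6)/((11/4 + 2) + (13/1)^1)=10/213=0.05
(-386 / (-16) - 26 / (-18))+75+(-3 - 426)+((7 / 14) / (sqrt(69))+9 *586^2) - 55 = sqrt(69) / 138+222493001 / 72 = 3090180.63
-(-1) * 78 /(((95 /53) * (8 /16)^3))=348.13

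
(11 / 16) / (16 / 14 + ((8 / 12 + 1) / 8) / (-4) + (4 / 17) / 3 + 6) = 0.10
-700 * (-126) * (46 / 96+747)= 131855325 / 2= 65927662.50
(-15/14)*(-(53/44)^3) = 2233155/1192576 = 1.87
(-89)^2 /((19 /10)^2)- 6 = 789934 /361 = 2188.18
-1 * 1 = -1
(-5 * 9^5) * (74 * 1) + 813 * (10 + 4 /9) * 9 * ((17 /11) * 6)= -232534386 /11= -21139489.64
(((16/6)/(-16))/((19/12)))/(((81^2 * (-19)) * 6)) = 1/7105563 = 0.00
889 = 889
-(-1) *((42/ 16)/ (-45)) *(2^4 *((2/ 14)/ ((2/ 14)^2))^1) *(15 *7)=-686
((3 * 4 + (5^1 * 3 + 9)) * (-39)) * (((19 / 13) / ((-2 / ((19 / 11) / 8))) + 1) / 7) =-52029 / 308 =-168.93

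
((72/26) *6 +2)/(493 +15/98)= 23716/628277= 0.04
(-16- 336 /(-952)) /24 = -133 /204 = -0.65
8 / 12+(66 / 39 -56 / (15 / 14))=-3244 / 65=-49.91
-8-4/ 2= -10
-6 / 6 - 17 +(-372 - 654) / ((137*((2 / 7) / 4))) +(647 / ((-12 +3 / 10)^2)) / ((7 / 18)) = -161461210 / 1458639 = -110.69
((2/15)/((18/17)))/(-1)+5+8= 1738/135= 12.87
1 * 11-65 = -54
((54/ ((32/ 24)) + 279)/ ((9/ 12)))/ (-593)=-426/ 593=-0.72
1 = 1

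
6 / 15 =2 / 5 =0.40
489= 489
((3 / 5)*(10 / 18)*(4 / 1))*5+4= 32 / 3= 10.67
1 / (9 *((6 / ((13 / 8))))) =0.03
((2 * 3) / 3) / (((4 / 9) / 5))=45 / 2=22.50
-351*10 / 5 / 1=-702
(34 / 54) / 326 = 17 / 8802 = 0.00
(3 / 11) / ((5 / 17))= 51 / 55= 0.93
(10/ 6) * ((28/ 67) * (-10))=-1400/ 201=-6.97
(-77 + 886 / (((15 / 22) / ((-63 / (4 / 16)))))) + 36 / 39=-21290209 / 65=-327541.68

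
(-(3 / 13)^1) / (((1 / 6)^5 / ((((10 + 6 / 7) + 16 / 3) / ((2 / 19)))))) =-276005.27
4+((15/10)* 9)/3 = 17/2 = 8.50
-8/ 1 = -8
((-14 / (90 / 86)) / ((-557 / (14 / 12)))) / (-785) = -0.00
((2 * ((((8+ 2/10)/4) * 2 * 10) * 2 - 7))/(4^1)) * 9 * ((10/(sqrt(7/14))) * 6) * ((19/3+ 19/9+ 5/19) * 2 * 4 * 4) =107208000 * sqrt(2)/19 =7979737.24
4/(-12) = -1/3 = -0.33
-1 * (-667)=667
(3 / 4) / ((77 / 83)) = 249 / 308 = 0.81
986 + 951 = 1937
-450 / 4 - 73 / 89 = -20171 / 178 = -113.32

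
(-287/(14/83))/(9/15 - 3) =17015/24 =708.96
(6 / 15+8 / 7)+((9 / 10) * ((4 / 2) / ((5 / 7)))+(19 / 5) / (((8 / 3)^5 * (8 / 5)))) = 187192359 / 45875200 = 4.08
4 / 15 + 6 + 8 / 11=1154 / 165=6.99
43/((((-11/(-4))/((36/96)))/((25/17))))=3225/374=8.62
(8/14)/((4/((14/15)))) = 2/15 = 0.13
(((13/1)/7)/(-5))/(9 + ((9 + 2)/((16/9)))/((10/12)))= -104/4599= -0.02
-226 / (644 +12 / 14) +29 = 64662 / 2257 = 28.65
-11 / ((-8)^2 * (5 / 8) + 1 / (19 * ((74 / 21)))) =-15466 / 56261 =-0.27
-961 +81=-880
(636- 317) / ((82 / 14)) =2233 / 41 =54.46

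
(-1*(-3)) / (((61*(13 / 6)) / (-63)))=-1134 / 793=-1.43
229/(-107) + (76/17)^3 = 45845355/525691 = 87.21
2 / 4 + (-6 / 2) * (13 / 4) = -37 / 4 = -9.25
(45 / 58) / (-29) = -45 / 1682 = -0.03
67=67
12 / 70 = 6 / 35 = 0.17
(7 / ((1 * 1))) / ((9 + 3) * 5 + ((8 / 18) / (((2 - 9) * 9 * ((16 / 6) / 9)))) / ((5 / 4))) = 735 / 6298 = 0.12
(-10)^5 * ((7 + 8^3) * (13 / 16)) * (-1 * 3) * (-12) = -1518075000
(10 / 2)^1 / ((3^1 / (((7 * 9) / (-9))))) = -35 / 3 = -11.67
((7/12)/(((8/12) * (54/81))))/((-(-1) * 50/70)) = 147/80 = 1.84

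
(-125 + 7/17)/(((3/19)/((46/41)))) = -617044/697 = -885.29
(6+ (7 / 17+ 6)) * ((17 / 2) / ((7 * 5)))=211 / 70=3.01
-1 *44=-44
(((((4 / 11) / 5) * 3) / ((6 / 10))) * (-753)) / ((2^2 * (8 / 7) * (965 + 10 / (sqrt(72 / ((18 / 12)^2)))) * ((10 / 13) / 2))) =-13224939 / 81947525 + 68523 * sqrt(2) / 327790100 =-0.16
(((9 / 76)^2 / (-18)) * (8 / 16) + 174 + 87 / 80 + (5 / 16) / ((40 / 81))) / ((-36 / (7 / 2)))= -94729439 / 5544960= -17.08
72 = 72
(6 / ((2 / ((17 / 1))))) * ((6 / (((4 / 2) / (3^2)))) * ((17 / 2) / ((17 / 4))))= 2754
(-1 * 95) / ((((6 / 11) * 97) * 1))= -1045 / 582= -1.80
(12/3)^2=16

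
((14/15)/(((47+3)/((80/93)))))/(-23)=-112/160425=-0.00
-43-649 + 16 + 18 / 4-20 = -691.50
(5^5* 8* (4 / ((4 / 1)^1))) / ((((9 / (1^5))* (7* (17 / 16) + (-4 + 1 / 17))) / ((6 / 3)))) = 13600000 / 8559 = 1588.97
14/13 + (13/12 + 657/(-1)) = -654.84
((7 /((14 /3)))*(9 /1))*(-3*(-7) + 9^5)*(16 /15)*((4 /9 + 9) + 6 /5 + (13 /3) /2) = 54486168 /5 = 10897233.60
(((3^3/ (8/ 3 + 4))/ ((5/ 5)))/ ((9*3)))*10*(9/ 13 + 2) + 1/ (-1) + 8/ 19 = 1709/ 494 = 3.46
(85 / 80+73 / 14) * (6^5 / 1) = 341658 / 7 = 48808.29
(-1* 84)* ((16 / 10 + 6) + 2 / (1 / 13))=-14112 / 5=-2822.40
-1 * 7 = -7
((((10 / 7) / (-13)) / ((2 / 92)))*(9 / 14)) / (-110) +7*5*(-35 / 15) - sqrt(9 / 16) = -6927439 / 84084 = -82.39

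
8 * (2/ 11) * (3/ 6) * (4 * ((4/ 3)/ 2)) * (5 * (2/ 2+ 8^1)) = 960/ 11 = 87.27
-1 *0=0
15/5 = 3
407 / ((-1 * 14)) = -407 / 14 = -29.07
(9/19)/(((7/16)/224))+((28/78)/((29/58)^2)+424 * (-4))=-1075960/741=-1452.04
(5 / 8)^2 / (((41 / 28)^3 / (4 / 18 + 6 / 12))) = 111475 / 1240578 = 0.09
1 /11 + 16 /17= 193 /187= 1.03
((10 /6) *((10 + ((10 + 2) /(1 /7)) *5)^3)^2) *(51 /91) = 537315859165000000 /91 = 5904569880934065.93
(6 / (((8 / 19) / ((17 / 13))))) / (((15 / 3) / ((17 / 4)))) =16473 / 1040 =15.84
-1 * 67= -67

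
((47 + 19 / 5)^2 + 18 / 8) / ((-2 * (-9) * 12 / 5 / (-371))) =-95825219 / 4320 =-22181.76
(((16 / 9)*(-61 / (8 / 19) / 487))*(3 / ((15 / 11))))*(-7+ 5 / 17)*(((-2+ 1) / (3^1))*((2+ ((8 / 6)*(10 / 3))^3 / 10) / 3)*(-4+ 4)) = 0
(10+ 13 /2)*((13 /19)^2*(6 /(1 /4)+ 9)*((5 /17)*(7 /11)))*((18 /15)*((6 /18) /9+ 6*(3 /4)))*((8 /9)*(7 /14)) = 6376370 /55233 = 115.44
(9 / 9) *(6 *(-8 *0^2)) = 0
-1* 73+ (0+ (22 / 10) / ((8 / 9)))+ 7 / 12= -8393 / 120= -69.94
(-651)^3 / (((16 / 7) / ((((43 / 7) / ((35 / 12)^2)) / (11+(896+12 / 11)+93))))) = -23969034243 / 275300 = -87065.14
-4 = -4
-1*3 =-3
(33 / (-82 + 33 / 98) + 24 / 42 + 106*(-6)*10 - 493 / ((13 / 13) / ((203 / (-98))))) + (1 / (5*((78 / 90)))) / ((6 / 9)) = -3887719532 / 728273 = -5338.27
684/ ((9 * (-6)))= -38/ 3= -12.67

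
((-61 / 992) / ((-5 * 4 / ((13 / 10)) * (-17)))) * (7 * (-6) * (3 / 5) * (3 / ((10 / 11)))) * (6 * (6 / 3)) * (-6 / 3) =-4945941 / 10540000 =-0.47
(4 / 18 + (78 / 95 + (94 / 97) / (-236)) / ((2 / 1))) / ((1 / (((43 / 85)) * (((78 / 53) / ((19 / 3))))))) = 6900512333 / 93073435150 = 0.07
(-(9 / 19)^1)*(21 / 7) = -27 / 19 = -1.42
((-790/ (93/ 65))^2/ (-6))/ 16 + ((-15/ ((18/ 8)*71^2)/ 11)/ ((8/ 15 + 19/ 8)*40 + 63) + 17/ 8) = -4913170908887777/ 1548134916372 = -3173.61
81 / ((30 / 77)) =2079 / 10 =207.90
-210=-210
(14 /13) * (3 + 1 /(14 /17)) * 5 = 295 /13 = 22.69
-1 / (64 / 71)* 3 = -213 / 64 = -3.33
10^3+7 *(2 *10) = 1140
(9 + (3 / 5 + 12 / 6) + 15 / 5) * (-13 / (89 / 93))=-88257 / 445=-198.33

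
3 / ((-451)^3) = -3 / 91733851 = -0.00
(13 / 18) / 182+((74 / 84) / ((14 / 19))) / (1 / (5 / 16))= 10657 / 28224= 0.38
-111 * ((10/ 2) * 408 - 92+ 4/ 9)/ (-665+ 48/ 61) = 325.61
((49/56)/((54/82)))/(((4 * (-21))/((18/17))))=-0.02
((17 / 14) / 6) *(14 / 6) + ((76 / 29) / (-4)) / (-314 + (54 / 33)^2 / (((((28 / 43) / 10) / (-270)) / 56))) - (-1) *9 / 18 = 38199969337 / 39291354468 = 0.97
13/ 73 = 0.18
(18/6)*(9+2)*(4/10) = 66/5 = 13.20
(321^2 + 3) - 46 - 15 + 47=103030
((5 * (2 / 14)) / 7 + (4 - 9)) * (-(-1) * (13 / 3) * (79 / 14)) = -41080 / 343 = -119.77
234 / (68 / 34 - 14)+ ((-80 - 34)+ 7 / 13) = -3457 / 26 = -132.96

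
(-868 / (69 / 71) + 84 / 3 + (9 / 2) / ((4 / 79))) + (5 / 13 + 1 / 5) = -27832109 / 35880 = -775.70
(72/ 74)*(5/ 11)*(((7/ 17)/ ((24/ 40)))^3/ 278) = 428750/ 833829447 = 0.00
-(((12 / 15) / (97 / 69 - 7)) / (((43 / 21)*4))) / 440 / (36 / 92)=3703 / 36515600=0.00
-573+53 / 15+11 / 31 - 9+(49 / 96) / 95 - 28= -171358417 / 282720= -606.11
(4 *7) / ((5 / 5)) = 28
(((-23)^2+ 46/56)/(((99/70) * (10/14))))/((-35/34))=-16813/33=-509.48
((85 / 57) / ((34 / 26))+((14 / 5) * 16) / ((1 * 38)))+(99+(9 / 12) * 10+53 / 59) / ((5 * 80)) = 6962201 / 2690400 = 2.59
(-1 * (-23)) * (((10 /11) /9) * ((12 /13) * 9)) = 19.30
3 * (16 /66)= 8 /11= 0.73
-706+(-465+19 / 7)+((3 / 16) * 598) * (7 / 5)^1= -283167 / 280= -1011.31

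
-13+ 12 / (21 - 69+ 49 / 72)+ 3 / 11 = -486484 / 37477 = -12.98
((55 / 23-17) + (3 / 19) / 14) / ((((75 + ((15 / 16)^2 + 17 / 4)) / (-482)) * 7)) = 5509884672 / 439244869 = 12.54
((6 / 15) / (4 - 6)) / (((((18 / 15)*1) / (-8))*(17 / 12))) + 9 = 169 / 17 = 9.94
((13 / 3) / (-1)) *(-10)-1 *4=118 / 3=39.33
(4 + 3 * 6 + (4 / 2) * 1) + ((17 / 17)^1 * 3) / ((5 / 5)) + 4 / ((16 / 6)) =57 / 2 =28.50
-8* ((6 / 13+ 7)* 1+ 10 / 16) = -841 / 13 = -64.69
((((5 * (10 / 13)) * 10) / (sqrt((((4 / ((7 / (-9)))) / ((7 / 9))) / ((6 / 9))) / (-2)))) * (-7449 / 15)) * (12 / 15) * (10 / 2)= -534800 * sqrt(3) / 27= -34307.44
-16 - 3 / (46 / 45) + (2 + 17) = 3 / 46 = 0.07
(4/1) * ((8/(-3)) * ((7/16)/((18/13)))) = -91/27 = -3.37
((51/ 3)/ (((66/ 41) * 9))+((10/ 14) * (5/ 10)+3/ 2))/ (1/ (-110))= -63005/ 189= -333.36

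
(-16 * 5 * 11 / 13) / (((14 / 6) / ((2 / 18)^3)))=-880 / 22113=-0.04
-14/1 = -14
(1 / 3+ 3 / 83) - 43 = -10615 / 249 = -42.63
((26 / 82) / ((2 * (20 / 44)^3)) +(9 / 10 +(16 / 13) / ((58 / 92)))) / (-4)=-2193132 / 1932125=-1.14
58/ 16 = 29/ 8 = 3.62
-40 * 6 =-240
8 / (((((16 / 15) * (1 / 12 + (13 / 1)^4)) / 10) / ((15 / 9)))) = 1500 / 342733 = 0.00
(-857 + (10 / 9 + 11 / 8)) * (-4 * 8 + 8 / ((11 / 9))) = 2153375 / 99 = 21751.26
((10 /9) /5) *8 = 16 /9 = 1.78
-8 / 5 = -1.60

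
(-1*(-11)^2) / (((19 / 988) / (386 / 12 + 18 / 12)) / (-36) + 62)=-7625904 / 3907487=-1.95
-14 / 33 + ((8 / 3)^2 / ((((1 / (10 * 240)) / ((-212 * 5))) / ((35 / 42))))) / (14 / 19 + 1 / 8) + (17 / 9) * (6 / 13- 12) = -2949144226076 / 168597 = -17492269.89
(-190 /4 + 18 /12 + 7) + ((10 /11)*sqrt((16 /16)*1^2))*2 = -409 /11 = -37.18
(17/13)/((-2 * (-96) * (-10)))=-17/24960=-0.00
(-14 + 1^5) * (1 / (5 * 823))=-13 / 4115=-0.00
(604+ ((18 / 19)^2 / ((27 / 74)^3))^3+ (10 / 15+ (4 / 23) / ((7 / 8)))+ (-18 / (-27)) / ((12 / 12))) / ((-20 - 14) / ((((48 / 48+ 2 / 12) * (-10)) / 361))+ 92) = 6.04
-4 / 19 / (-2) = 2 / 19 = 0.11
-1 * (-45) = 45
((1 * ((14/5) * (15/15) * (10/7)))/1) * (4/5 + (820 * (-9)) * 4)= -590384/5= -118076.80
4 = 4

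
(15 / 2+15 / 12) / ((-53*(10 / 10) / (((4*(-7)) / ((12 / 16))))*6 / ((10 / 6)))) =2450 / 1431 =1.71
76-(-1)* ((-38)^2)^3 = 3010936460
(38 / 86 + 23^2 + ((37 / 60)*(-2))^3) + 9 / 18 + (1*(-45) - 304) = 179.07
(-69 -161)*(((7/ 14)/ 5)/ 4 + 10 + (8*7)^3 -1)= -161575023/ 4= -40393755.75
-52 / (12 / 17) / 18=-221 / 54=-4.09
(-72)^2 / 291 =1728 / 97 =17.81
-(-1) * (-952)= -952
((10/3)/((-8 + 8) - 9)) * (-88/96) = 55/162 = 0.34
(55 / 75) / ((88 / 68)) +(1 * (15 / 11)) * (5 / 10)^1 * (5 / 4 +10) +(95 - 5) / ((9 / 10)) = 142873 / 1320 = 108.24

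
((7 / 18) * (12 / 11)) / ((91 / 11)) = 2 / 39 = 0.05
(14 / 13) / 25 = 14 / 325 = 0.04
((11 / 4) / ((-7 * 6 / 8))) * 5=-55 / 21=-2.62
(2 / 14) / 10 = 1 / 70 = 0.01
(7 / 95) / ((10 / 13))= 91 / 950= 0.10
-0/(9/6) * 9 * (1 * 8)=0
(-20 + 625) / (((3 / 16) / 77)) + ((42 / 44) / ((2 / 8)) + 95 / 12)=10932463 / 44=248465.07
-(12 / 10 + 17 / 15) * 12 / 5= -28 / 5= -5.60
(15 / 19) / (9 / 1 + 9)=0.04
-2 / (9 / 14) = -28 / 9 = -3.11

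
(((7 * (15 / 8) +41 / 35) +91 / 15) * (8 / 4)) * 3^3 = 30789 / 28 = 1099.61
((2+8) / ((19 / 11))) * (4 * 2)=880 / 19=46.32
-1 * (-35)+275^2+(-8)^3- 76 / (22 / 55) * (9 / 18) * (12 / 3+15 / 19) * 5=72873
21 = 21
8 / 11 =0.73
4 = 4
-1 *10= -10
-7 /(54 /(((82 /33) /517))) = -287 /460647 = -0.00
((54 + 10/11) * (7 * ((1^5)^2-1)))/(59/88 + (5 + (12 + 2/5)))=0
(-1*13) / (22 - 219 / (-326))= -4238 / 7391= -0.57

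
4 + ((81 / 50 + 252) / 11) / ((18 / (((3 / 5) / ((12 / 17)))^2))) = 2167201 / 440000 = 4.93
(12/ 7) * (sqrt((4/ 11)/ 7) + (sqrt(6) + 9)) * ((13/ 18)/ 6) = 26 * sqrt(77)/ 4851 + 13 * sqrt(6)/ 63 + 13/ 7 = 2.41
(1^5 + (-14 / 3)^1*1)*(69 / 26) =-9.73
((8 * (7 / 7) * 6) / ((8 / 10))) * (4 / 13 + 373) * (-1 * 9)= -2620620 / 13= -201586.15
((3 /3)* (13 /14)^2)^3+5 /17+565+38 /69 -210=3148535350573 /8832145728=356.49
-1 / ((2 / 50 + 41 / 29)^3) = -381078125 / 1170905464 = -0.33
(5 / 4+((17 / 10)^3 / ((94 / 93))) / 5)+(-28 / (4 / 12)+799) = 717.22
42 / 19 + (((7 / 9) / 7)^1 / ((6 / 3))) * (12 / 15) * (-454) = -15362 / 855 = -17.97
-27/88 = -0.31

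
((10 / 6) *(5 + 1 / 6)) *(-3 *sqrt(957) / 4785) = -31 *sqrt(957) / 5742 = -0.17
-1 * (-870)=870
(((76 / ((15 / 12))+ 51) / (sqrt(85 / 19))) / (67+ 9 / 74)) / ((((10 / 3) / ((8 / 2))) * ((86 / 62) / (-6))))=-1073592 * sqrt(1615) / 10554875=-4.09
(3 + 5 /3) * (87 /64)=203 /32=6.34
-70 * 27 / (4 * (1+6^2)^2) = -0.35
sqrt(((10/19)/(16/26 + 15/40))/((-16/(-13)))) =13 * sqrt(9785)/1957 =0.66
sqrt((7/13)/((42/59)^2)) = 1.03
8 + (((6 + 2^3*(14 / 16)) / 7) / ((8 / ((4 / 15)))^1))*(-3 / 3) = 1667 / 210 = 7.94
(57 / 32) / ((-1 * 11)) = -57 / 352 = -0.16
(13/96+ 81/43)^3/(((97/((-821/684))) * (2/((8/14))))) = -475400867202875/16334842304987136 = -0.03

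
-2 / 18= -1 / 9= -0.11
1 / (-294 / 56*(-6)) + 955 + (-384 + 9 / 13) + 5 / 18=572.00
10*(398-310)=880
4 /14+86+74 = 1122 /7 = 160.29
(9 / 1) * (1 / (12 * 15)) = 0.05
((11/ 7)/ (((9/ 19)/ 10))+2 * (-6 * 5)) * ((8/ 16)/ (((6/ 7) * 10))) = -169/ 108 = -1.56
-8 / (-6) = 4 / 3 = 1.33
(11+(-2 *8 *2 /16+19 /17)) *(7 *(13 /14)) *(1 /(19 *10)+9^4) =696844369 /1615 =431482.58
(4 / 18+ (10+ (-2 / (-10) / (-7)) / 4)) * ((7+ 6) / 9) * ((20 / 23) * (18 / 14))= 167323 / 10143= 16.50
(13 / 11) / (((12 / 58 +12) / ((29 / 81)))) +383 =120814495 / 315414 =383.03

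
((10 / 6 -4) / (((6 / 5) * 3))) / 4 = -35 / 216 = -0.16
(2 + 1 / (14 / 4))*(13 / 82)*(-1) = -104 / 287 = -0.36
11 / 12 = 0.92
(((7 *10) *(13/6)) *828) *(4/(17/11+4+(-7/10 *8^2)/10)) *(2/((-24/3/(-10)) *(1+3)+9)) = 77288.65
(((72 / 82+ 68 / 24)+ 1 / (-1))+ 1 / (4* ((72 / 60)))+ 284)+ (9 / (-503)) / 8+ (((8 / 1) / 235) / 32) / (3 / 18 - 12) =296180305984 / 1032284265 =286.92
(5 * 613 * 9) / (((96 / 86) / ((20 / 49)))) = 1976925 / 196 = 10086.35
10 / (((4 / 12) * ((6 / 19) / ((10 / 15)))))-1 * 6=57.33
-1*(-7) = 7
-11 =-11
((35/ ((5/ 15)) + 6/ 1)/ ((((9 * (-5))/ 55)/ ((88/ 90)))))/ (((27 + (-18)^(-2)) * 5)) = -214896/ 218725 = -0.98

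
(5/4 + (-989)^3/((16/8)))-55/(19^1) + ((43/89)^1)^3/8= -483680836.13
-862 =-862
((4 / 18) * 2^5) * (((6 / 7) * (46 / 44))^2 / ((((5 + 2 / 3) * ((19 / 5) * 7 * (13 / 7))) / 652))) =331111680 / 24895871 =13.30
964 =964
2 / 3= 0.67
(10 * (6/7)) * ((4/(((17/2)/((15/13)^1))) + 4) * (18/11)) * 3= 191.16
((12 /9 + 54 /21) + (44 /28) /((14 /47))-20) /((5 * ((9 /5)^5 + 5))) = -0.09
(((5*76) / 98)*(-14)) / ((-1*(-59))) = -0.92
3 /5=0.60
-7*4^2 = -112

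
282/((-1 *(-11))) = 282/11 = 25.64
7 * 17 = 119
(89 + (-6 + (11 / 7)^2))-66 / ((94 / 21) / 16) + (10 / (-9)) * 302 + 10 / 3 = -10004254 / 20727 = -482.67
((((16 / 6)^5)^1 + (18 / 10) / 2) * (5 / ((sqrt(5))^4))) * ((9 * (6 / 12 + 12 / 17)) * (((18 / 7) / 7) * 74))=500408239 / 62475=8009.74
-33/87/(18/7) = -77/522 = -0.15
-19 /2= -9.50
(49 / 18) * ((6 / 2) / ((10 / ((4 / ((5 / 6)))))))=3.92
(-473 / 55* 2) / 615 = -86 / 3075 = -0.03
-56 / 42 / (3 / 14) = -56 / 9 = -6.22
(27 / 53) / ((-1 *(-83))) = 27 / 4399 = 0.01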